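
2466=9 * 274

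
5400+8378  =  13778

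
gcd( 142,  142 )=142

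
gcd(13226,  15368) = 34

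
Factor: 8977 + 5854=14831^1 = 14831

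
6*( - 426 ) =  - 2556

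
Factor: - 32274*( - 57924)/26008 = 3^4* 11^1*163^1*1609^1 * 3251^ ( - 1) = 233679897/3251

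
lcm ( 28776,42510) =1870440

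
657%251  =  155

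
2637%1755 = 882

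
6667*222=1480074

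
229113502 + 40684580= 269798082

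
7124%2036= 1016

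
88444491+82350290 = 170794781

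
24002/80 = 300 + 1/40 = 300.02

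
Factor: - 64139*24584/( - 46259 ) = 1576793176/46259 = 2^3*7^1*31^1 * 167^( - 1)*277^(  -  1)*439^1*2069^1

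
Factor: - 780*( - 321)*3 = 2^2*3^3*5^1*13^1* 107^1  =  751140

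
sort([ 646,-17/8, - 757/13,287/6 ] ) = [ - 757/13, - 17/8, 287/6,646] 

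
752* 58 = 43616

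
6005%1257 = 977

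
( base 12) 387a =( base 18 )11f4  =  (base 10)6430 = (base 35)58P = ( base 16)191e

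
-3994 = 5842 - 9836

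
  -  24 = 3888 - 3912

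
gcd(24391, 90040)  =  1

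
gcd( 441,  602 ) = 7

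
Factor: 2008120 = 2^3*5^1*61^1 * 823^1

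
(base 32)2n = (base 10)87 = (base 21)43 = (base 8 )127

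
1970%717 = 536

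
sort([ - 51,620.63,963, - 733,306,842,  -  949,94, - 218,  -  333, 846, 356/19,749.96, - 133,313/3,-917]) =[-949, - 917, - 733, - 333, - 218, - 133,-51, 356/19,94, 313/3,306,620.63,749.96, 842,846, 963] 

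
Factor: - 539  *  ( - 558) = 300762 = 2^1*3^2*7^2 * 11^1*31^1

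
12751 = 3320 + 9431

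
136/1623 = 136/1623 = 0.08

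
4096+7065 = 11161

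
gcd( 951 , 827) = 1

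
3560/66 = 1780/33 = 53.94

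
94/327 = 94/327 = 0.29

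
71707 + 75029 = 146736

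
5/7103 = 5/7103 = 0.00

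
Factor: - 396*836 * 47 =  - 15559632 = - 2^4*3^2 * 11^2*19^1*47^1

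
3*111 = 333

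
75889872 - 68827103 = 7062769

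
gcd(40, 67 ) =1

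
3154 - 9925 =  - 6771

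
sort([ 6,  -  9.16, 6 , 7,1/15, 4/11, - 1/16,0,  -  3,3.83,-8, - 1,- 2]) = [-9.16,-8, - 3, - 2, - 1, - 1/16, 0, 1/15, 4/11, 3.83,6 , 6,7]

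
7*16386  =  114702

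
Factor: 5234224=2^4* 41^1*79^1*101^1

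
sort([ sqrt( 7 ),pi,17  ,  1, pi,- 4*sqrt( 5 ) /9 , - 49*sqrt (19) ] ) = [- 49 * sqrt(19 ), - 4 * sqrt(5 )/9, 1, sqrt(7),pi, pi,17]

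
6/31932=1/5322 = 0.00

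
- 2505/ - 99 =25 + 10/33 = 25.30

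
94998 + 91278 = 186276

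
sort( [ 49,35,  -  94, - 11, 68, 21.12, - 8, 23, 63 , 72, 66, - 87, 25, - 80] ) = [ - 94,-87, - 80,-11, - 8,  21.12,23, 25 , 35,  49, 63,66, 68,72]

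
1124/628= 281/157 = 1.79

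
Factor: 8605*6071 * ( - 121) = -5^1*11^2*13^1*467^1*1721^1 = -6321155555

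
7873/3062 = 7873/3062 = 2.57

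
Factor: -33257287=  - 7^1 * 17^1*23^1*29^1*419^1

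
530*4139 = 2193670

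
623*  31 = 19313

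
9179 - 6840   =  2339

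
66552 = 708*94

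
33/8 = 4 + 1/8 = 4.12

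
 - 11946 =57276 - 69222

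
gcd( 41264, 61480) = 8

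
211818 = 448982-237164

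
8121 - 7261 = 860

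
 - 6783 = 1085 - 7868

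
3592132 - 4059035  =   -466903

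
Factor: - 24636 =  -2^2*3^1 * 2053^1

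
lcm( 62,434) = 434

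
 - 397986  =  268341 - 666327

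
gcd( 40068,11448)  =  5724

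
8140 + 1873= 10013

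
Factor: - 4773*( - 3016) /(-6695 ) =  - 1107336/515 = - 2^3*3^1*5^(- 1)  *29^1 * 37^1* 43^1*103^(  -  1)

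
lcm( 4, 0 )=0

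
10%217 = 10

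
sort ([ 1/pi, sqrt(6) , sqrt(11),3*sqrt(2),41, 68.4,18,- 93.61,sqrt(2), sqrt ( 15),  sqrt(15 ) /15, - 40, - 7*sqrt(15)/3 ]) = [ - 93.61, - 40,-7*sqrt( 15)/3, sqrt( 15) /15,1/pi,sqrt(2), sqrt( 6),sqrt( 11 ),sqrt( 15), 3*sqrt (2), 18, 41,68.4 ] 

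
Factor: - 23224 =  - 2^3*2903^1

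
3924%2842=1082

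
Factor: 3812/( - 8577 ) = -4/9 = - 2^2  *3^( - 2) 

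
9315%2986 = 357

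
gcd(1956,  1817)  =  1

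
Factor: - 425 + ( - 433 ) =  - 2^1* 3^1 * 11^1*13^1 = -858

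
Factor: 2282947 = 17^1 *134291^1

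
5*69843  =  349215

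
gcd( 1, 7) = 1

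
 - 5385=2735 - 8120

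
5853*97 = 567741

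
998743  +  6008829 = 7007572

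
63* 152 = 9576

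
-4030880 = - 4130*976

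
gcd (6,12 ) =6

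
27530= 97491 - 69961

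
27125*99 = 2685375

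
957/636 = 319/212 = 1.50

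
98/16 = 49/8 = 6.12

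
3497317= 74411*47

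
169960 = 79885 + 90075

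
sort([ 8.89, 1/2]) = [ 1/2,8.89 ]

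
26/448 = 13/224  =  0.06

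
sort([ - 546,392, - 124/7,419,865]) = [ - 546, - 124/7, 392,419,  865]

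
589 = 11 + 578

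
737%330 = 77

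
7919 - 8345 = - 426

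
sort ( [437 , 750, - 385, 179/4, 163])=[ - 385, 179/4, 163, 437, 750]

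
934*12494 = 11669396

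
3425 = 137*25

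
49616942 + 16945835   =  66562777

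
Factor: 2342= 2^1* 1171^1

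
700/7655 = 140/1531 = 0.09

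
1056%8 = 0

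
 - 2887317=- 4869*593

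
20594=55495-34901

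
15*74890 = 1123350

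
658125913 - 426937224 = 231188689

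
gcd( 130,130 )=130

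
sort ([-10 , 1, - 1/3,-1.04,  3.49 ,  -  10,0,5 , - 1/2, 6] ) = [ - 10, -10,-1.04, - 1/2,  -  1/3,0,1,  3.49, 5  ,  6] 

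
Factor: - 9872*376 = -3711872 = -2^7*47^1*617^1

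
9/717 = 3/239 = 0.01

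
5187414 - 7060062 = -1872648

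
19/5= 19/5 = 3.80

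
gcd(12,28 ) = 4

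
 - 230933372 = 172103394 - 403036766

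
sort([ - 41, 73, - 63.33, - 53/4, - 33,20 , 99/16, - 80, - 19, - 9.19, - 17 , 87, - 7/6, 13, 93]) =[ - 80, - 63.33,-41, - 33, -19, - 17, - 53/4, - 9.19, - 7/6, 99/16, 13, 20,73, 87,  93]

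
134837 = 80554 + 54283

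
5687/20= 284 + 7/20 =284.35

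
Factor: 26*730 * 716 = 13589680 =2^4*5^1*13^1*73^1*179^1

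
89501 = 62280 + 27221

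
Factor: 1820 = 2^2*5^1*7^1*13^1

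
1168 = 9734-8566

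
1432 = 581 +851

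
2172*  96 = 208512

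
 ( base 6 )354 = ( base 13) ac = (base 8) 216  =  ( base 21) 6G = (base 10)142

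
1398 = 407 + 991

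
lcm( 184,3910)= 15640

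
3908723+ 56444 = 3965167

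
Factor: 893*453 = 3^1*19^1 * 47^1 * 151^1  =  404529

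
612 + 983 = 1595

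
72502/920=36251/460 = 78.81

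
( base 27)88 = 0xe0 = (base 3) 22022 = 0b11100000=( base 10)224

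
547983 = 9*60887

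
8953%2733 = 754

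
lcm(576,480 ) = 2880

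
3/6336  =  1/2112  =  0.00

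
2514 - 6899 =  - 4385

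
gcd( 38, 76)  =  38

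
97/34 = 97/34 = 2.85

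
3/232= 3/232=   0.01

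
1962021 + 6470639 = 8432660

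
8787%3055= 2677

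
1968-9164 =- 7196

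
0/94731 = 0 = 0.00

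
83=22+61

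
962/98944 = 481/49472 = 0.01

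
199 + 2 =201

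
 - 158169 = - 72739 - 85430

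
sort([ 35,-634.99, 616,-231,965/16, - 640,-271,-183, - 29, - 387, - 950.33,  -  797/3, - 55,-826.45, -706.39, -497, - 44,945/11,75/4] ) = [  -  950.33,-826.45, - 706.39, - 640, - 634.99 , - 497,-387, - 271, - 797/3, - 231, - 183, - 55, - 44, - 29,75/4,35,965/16,945/11 , 616]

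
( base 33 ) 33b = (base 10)3377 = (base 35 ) 2QH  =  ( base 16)d31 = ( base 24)5kh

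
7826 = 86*91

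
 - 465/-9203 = 465/9203 = 0.05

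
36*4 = 144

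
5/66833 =5/66833 = 0.00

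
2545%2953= 2545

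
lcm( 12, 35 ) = 420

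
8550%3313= 1924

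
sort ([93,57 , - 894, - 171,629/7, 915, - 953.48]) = [ - 953.48, - 894,- 171,57,629/7,93,915]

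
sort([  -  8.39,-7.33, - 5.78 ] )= [  -  8.39, - 7.33,- 5.78 ] 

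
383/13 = 383/13= 29.46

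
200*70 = 14000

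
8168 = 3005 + 5163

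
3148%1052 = 1044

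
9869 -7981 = 1888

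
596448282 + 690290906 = 1286739188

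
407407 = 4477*91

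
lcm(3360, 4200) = 16800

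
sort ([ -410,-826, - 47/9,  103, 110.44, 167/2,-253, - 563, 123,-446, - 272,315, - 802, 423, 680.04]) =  [  -  826, - 802,-563, -446,-410, - 272, - 253, - 47/9, 167/2, 103,  110.44,123 , 315,  423,680.04]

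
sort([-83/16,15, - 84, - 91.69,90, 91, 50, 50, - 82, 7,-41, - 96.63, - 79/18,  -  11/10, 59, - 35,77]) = [ - 96.63, - 91.69, - 84, - 82, - 41, - 35,- 83/16,-79/18, - 11/10, 7,15, 50,50, 59, 77, 90, 91 ]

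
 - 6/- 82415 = 6/82415 = 0.00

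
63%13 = 11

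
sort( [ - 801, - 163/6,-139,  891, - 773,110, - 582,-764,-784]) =[-801,  -  784 , - 773, - 764,-582, -139, - 163/6 , 110,  891]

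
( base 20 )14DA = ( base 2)10011010001110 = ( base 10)9870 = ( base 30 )at0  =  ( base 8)23216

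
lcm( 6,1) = 6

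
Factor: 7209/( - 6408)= - 9/8  =  -2^( - 3 )*3^2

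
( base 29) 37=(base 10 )94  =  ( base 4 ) 1132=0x5e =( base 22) 46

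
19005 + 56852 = 75857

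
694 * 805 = 558670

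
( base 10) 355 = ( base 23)FA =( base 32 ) B3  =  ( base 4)11203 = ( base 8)543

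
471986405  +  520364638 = 992351043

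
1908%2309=1908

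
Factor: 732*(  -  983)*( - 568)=408707808=2^5*3^1*61^1*71^1* 983^1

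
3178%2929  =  249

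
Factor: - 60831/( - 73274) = 2^( - 1 )*3^4*751^1*36637^( - 1)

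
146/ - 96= - 73/48=- 1.52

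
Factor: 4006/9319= 2^1*2003^1 *9319^ (-1) 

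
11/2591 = 11/2591 =0.00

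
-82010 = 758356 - 840366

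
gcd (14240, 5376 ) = 32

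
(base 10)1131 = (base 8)2153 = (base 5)14011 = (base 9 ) 1486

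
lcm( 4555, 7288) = 36440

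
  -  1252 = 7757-9009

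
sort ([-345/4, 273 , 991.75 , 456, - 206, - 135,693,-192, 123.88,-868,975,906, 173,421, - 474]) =[ - 868, - 474, - 206, - 192, - 135, - 345/4, 123.88, 173,273, 421, 456, 693, 906 , 975,991.75]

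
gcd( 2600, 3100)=100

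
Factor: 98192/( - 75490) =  -2^3*5^( - 1) * 17^1* 19^2*7549^( - 1 ) = -  49096/37745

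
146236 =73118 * 2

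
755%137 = 70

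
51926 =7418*7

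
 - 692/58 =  - 346/29  =  -11.93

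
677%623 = 54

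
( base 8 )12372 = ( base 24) 97i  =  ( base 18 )GA6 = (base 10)5370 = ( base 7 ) 21441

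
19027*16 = 304432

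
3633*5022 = 18244926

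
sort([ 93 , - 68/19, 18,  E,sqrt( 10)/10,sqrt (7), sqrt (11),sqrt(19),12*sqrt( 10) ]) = [-68/19, sqrt(10)/10 , sqrt( 7) , E, sqrt( 11),  sqrt( 19 ), 18,12 * sqrt( 10),93] 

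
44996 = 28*1607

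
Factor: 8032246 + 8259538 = 2^3*2036473^1= 16291784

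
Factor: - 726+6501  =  5775 = 3^1*5^2*7^1*  11^1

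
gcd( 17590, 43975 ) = 8795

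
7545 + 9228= 16773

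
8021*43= 344903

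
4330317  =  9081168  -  4750851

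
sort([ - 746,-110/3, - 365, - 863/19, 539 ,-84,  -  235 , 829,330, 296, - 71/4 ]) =[  -  746,- 365, - 235, - 84,-863/19, - 110/3,- 71/4, 296, 330,539,829 ] 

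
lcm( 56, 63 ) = 504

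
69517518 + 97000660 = 166518178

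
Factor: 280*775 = 217000 = 2^3*5^3*7^1*31^1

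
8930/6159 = 1 + 2771/6159 = 1.45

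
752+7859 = 8611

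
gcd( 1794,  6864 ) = 78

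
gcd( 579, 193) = 193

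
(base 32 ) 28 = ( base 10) 72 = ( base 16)48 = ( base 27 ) 2i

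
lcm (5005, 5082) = 330330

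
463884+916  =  464800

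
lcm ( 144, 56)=1008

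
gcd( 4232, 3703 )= 529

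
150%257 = 150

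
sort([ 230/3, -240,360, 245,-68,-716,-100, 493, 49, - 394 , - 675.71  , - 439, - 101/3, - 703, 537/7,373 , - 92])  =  [ - 716, - 703, - 675.71, - 439, - 394,  -  240, - 100, - 92, - 68 , - 101/3,49, 230/3, 537/7,245, 360, 373, 493] 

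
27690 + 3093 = 30783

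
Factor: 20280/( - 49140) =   -  26/63 = -2^1*3^( - 2 )*7^( - 1 )*13^1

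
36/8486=18/4243 = 0.00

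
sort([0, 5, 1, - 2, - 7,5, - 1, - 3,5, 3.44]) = [ - 7,-3 , -2,-1, 0 , 1,3.44, 5,5, 5] 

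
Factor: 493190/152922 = 3^( - 1)*5^1*7^ ( - 1 )*11^ ( - 1 )*149^1  =  745/231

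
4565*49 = 223685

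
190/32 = 5+15/16 = 5.94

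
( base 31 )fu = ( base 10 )495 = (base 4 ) 13233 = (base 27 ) i9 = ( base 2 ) 111101111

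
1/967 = 1/967= 0.00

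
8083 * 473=3823259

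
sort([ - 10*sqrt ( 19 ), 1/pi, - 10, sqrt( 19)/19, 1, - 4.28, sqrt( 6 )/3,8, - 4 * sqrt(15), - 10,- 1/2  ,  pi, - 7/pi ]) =[ - 10*sqrt( 19),-4  *sqrt ( 15), - 10,-10,-4.28, - 7/pi, - 1/2, sqrt( 19)/19,  1/pi, sqrt(6)/3,1, pi,8 ]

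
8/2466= 4/1233 = 0.00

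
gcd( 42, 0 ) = 42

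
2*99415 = 198830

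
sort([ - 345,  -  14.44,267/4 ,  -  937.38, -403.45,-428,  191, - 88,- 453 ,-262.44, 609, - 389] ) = [-937.38, - 453, - 428,-403.45,-389,- 345, - 262.44,-88, - 14.44,267/4,191, 609 ] 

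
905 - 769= 136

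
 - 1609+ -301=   -  1910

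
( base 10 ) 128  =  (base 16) 80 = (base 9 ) 152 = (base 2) 10000000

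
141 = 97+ 44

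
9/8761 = 9/8761 = 0.00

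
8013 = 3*2671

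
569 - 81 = 488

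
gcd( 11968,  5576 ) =136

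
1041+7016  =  8057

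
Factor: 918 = 2^1*3^3*17^1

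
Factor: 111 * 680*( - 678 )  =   - 51175440 = - 2^4*3^2*5^1*17^1*37^1*113^1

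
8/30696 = 1/3837 = 0.00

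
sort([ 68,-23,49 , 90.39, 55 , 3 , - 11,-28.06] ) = [-28.06, - 23,-11,  3, 49,55 , 68 , 90.39]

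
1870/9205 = 374/1841 = 0.20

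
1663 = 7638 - 5975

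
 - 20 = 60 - 80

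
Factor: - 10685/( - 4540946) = 2^(-1)*5^1*1483^(-1)*1531^(-1 )* 2137^1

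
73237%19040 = 16117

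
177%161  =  16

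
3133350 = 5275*594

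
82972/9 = 82972/9 = 9219.11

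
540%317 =223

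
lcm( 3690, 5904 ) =29520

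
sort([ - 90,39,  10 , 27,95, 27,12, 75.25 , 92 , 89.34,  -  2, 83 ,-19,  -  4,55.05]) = [ - 90 , - 19 , - 4,-2 , 10,12, 27 , 27, 39 , 55.05,75.25, 83,89.34,  92,95]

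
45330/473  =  45330/473 = 95.84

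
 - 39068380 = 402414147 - 441482527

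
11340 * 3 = 34020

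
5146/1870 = 2+703/935 = 2.75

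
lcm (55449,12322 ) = 110898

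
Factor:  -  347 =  - 347^1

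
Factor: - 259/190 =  - 2^( - 1 )*5^(  -  1)*7^1 *19^( - 1 ) * 37^1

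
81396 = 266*306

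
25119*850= 21351150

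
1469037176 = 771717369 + 697319807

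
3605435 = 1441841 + 2163594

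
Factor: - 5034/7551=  - 2^1*3^(-1 ) = -  2/3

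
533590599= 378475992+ 155114607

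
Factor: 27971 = 83^1 * 337^1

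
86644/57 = 1520 + 4/57 = 1520.07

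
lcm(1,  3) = 3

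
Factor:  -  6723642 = -2^1*3^1*1120607^1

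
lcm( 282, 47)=282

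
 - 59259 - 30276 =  - 89535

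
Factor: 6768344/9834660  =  153826/223515 = 2^1*3^ ( - 2)*5^( - 1)*4967^( - 1)*76913^1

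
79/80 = 79/80= 0.99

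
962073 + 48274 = 1010347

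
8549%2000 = 549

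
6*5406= 32436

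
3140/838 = 1570/419 = 3.75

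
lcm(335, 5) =335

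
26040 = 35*744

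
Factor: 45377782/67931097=2^1*3^( - 1)*13^(-1 )*739^( - 1)*2357^( - 1)*4517^1*5023^1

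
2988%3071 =2988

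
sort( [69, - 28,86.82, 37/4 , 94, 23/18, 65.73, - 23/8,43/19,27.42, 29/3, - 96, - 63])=[-96 , - 63,-28 ,  -  23/8, 23/18,43/19 , 37/4,29/3, 27.42,  65.73,69, 86.82, 94 ]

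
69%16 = 5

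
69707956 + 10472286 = 80180242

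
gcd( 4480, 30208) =128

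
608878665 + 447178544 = 1056057209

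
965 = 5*193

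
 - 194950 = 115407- 310357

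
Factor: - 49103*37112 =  - 2^3*4639^1*49103^1 = - 1822310536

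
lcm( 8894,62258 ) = 62258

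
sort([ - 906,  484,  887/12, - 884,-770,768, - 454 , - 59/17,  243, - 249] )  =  [ - 906, - 884, - 770, - 454, - 249, - 59/17,887/12,243,  484,768]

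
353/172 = 2 + 9/172  =  2.05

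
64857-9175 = 55682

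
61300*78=4781400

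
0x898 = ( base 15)9BA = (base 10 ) 2200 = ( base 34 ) 1uo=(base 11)1720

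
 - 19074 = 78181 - 97255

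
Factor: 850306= 2^1*17^1*89^1 * 281^1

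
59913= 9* 6657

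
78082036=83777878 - 5695842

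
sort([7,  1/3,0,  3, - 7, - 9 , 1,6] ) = [ - 9 , - 7 , 0, 1/3, 1,3, 6,7]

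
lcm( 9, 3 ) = 9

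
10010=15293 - 5283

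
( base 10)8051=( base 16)1F73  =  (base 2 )1111101110011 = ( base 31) 8bm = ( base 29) 9GI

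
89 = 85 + 4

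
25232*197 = 4970704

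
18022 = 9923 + 8099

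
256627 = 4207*61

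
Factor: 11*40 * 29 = 2^3*5^1*11^1*29^1 = 12760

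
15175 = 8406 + 6769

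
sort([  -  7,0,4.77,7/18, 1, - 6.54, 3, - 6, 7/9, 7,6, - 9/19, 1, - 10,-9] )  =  [ - 10,-9, - 7, -6.54, - 6, - 9/19, 0,7/18, 7/9, 1, 1, 3, 4.77,6,7]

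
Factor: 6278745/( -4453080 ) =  - 418583/296872 = - 2^ (-3)*11^1*43^( - 1)*863^ ( - 1) *38053^1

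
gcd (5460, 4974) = 6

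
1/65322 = 1/65322=0.00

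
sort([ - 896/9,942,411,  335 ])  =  [ - 896/9,335, 411,942]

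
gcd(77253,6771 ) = 3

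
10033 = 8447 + 1586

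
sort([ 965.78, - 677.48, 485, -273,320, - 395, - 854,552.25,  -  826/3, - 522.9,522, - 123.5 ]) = [ - 854 , - 677.48, - 522.9, - 395, - 826/3 , - 273, - 123.5,320, 485,522,  552.25,965.78]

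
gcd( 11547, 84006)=9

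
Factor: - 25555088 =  - 2^4*13^1*122861^1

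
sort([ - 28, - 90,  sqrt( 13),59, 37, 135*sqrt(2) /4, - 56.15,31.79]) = [ - 90, - 56.15, - 28,sqrt(13), 31.79,37,135 * sqrt( 2 )/4 , 59]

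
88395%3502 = 845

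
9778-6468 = 3310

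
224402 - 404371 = -179969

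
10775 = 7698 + 3077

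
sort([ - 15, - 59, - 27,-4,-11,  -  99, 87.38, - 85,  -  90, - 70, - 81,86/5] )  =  [  -  99, - 90, - 85,  -  81, - 70,-59,-27 ,-15, - 11,-4,  86/5, 87.38]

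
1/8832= 1/8832 = 0.00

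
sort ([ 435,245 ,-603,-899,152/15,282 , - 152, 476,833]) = [ - 899, - 603,-152 , 152/15 , 245,282, 435,476, 833]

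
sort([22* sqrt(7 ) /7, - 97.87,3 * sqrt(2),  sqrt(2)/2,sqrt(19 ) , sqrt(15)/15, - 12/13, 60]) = [-97.87, - 12/13 , sqrt( 15)/15,sqrt ( 2) /2, 3 * sqrt(2), sqrt(19 ), 22 * sqrt(7) /7, 60]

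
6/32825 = 6/32825 = 0.00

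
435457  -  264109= 171348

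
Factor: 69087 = 3^1*23029^1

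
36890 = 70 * 527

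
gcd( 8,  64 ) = 8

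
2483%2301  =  182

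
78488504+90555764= 169044268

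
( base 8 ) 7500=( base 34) 3CS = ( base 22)81A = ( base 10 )3904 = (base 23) 78h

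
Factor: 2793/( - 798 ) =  - 2^( -1)* 7^1  =  - 7/2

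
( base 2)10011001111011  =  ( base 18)1c75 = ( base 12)584b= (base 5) 303401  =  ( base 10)9851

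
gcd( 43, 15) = 1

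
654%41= 39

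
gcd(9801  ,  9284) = 11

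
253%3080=253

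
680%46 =36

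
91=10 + 81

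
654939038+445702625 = 1100641663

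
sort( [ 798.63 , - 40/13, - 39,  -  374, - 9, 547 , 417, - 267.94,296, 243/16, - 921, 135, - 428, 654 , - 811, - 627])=[ - 921, - 811, - 627, - 428, - 374, - 267.94  ,-39,  -  9, - 40/13, 243/16, 135, 296 , 417, 547,654, 798.63 ] 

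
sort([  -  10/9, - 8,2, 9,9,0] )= [ - 8,-10/9 , 0, 2,9, 9 ] 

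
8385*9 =75465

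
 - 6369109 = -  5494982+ - 874127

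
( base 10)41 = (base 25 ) 1G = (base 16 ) 29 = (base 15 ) 2b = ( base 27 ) 1e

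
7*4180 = 29260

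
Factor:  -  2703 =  - 3^1*17^1 * 53^1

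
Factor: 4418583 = 3^1*13^1*19^1 * 67^1*89^1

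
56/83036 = 14/20759  =  0.00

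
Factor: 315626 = 2^1*157813^1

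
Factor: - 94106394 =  - 2^1*3^3*1742711^1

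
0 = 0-0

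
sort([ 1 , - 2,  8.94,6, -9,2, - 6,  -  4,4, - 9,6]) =[ - 9 ,-9, - 6, - 4, - 2,1,2, 4,  6,6  ,  8.94] 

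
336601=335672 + 929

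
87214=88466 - 1252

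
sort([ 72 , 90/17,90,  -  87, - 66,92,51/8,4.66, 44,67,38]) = [ - 87, -66, 4.66,90/17, 51/8, 38, 44,67,72, 90,92 ]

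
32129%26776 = 5353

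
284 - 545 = -261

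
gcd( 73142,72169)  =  1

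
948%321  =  306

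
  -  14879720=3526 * ( - 4220) 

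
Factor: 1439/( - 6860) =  - 2^( - 2 )*5^ ( - 1 )*7^ ( - 3 )*1439^1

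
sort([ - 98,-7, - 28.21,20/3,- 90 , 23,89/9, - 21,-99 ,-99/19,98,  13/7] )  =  [ -99,  -  98 ,-90,-28.21,-21,-7,-99/19, 13/7,20/3,89/9, 23, 98 ] 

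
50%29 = 21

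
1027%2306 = 1027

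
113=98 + 15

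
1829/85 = 1829/85 = 21.52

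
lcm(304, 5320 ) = 10640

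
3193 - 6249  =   - 3056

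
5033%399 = 245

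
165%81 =3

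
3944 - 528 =3416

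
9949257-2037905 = 7911352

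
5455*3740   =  20401700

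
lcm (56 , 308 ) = 616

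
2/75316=1/37658 = 0.00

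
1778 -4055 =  - 2277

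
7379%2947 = 1485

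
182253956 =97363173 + 84890783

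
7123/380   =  7123/380 = 18.74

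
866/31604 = 433/15802=0.03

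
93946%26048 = 15802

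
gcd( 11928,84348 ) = 852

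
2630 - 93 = 2537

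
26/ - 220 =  - 13/110= -  0.12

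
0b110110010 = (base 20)11E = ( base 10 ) 434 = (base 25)h9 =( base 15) 1de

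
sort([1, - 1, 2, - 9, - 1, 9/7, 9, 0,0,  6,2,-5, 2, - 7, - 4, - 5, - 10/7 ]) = [-9, - 7, - 5, - 5, - 4 ,- 10/7, - 1, - 1, 0, 0, 1, 9/7,2 , 2, 2, 6, 9]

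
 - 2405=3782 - 6187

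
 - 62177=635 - 62812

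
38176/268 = 9544/67= 142.45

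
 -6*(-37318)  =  223908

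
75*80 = 6000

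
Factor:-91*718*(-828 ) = 54099864 = 2^3*3^2*7^1*13^1*23^1 * 359^1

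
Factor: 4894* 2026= 9915244=2^2*1013^1*2447^1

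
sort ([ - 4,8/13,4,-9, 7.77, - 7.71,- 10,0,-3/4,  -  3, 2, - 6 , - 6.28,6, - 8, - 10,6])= [ - 10 , - 10, - 9, - 8, - 7.71, -6.28, - 6, - 4, -3,-3/4,0, 8/13, 2,4,6 , 6,7.77] 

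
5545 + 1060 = 6605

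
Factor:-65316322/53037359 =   -  2^1*37^1*127^( - 1 )*417617^( - 1)*882653^1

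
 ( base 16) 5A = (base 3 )10100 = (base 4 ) 1122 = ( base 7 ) 156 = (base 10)90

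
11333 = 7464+3869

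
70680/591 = 119 + 117/197 = 119.59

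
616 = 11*56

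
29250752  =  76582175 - 47331423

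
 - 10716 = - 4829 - 5887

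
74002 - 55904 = 18098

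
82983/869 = 95 + 428/869 = 95.49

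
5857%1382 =329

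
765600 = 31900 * 24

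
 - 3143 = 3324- 6467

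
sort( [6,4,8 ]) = [ 4,6,8]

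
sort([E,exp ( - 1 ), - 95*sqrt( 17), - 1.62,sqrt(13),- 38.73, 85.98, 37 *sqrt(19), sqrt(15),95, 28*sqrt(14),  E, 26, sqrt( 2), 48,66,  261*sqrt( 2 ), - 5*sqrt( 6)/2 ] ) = [ -95*sqrt( 17), - 38.73,-5*sqrt(6) /2, -1.62, exp( - 1),sqrt( 2),E, E,  sqrt( 13 ),sqrt( 15), 26,48, 66 , 85.98, 95 , 28*sqrt( 14) , 37*sqrt( 19),261*sqrt ( 2 )] 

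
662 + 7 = 669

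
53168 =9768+43400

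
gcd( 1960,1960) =1960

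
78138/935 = 78138/935 = 83.57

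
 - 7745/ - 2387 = 3 + 584/2387= 3.24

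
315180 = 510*618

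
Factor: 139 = 139^1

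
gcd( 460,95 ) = 5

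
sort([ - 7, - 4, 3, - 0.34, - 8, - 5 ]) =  [-8, - 7,  -  5, - 4, - 0.34, 3 ]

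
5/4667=5/4667 = 0.00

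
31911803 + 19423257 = 51335060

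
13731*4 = 54924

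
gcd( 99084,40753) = 1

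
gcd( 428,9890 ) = 2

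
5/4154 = 5/4154 = 0.00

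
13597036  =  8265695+5331341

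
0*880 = 0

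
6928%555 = 268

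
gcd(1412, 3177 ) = 353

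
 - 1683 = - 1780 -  - 97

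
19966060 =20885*956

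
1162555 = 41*28355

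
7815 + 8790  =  16605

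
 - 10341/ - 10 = 10341/10 = 1034.10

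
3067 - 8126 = - 5059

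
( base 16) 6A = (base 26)42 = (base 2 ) 1101010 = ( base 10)106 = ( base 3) 10221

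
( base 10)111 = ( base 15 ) 76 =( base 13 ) 87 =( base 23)4J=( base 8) 157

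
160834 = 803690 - 642856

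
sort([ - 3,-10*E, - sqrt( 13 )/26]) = [-10  *  E,  -  3, - sqrt( 13)/26]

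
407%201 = 5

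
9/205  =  9/205= 0.04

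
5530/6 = 2765/3 = 921.67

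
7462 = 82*91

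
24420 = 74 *330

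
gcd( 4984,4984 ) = 4984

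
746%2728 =746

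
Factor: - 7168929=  - 3^1*2389643^1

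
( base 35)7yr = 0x2640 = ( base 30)aqc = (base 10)9792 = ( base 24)H00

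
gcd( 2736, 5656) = 8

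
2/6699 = 2/6699 = 0.00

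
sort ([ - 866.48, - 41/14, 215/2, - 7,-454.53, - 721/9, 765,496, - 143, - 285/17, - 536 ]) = [ - 866.48 , - 536,-454.53 , - 143, - 721/9, - 285/17 ,  -  7 , - 41/14 , 215/2,496,765 ] 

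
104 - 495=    - 391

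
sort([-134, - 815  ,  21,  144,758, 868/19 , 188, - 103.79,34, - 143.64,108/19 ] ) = [ - 815, - 143.64,  -  134,-103.79, 108/19,21,  34,868/19,144, 188, 758]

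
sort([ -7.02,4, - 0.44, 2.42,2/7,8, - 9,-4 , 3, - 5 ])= [ - 9, - 7.02, - 5, - 4 ,  -  0.44 , 2/7 , 2.42, 3, 4,8]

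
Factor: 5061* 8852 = 44799972= 2^2 * 3^1*7^1 * 241^1* 2213^1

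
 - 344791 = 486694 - 831485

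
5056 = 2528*2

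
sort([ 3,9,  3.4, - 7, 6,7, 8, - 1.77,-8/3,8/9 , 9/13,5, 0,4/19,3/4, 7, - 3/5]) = [ - 7, - 8/3,-1.77, - 3/5, 0,4/19,9/13,3/4 , 8/9, 3, 3.4,5,6,7, 7, 8 , 9 ] 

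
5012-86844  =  -81832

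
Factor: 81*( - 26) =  - 2106 = -2^1*3^4*13^1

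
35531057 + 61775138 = 97306195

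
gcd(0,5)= 5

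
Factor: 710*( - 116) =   -  82360 = -2^3*5^1 *29^1*71^1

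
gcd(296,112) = 8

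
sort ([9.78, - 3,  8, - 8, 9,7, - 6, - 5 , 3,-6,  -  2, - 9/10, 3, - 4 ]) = [-8,-6  , - 6, - 5, - 4,- 3 ,-2, - 9/10,3, 3,  7, 8,9, 9.78 ] 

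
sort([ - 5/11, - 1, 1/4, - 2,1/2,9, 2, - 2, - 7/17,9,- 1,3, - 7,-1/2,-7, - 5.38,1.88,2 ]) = [ - 7, - 7 , - 5.38, - 2 , - 2, - 1,-1, - 1/2  , - 5/11, - 7/17,1/4,1/2, 1.88, 2, 2,3,9, 9]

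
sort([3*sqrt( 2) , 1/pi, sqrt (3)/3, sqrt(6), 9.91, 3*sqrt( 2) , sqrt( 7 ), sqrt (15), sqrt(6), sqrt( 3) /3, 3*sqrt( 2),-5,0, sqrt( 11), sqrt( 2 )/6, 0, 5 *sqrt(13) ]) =[- 5 , 0, 0,sqrt (2)/6, 1/pi,sqrt( 3)/3, sqrt( 3)/3, sqrt( 6 ), sqrt( 6), sqrt( 7) , sqrt( 11), sqrt( 15),  3*sqrt( 2), 3*sqrt( 2 ),3*sqrt (2 ), 9.91,5*sqrt( 13 ) ] 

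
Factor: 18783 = 3^2*2087^1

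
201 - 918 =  - 717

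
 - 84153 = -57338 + - 26815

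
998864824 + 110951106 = 1109815930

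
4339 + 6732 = 11071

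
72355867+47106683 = 119462550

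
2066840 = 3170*652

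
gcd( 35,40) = 5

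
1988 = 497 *4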